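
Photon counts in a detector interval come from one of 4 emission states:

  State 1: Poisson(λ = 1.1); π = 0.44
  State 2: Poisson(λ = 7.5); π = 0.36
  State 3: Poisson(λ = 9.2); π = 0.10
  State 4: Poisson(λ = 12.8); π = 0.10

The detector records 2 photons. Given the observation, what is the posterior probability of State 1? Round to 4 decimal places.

0.9361

The responsibility of component k is P(Z=k) f_k(x) divided by Σ_j P(Z=j) f_j(x).
Poisson probabilities:
  p_1 = e^(−1.1)·1.1^2/2! = 0.201387
  p_2 = e^(−7.5)·7.5^2/2! = 0.0155555
  p_3 = e^(−9.2)·9.2^2/2! = 0.00427599
  p_4 = e^(−12.8)·12.8^2/2! = 0.000226162
Multiply by the mixture weights:
  P(Z=1)·p_1 = 0.44 × 0.201387 = 0.0886103
  P(Z=2)·p_2 = 0.36 × 0.0155555 = 0.00559998
  P(Z=3)·p_3 = 0.10 × 0.00427599 = 0.000427599
  P(Z=4)·p_4 = 0.10 × 0.000226162 = 2.26162e-05
Denominator: 0.0886103 + 0.00559998 + 0.000427599 + 2.26162e-05 = 0.0946605
Responsibility of State 1: 0.0886103 / 0.0946605 ≈ 0.9361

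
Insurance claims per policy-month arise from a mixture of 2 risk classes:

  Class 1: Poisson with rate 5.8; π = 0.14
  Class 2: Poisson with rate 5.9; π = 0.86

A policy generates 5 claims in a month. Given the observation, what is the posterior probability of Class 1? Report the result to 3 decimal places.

0.142

By Bayes' theorem, P(k | x) = P(Z=k) f_k(x) / Σ_j P(Z=j) f_j(x).
Evaluate each component's likelihood at the observed value:
  f_1 = e^(−5.8)·5.8^5/5! = 0.165596
  f_2 = e^(−5.9)·5.9^5/5! = 0.163208
Multiply by the mixture weights:
  P(Z=1)·f_1 = 0.14 × 0.165596 = 0.0231835
  P(Z=2)·f_2 = 0.86 × 0.163208 = 0.140359
Normaliser: 0.0231835 + 0.140359 = 0.163542
P(Class 1 | data) = 0.0231835 / 0.163542 ≈ 0.142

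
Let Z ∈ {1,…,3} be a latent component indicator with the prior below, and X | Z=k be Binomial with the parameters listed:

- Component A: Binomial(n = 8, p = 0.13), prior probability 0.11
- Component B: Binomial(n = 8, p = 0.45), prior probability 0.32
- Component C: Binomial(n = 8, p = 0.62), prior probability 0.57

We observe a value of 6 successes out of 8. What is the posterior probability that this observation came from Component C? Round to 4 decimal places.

0.8532

By Bayes' theorem, P(k | x) = P(Z=k) f_k(x) / Σ_j P(Z=j) f_j(x).
Component likelihoods at x = 6 successes out of 8:
  p_A = 0.000102296
  p_B = 0.0703329
  p_C = 0.229655
Prior × likelihood for each component:
  P(Z=A)·p_A = 0.11 × 0.000102296 = 1.12525e-05
  P(Z=B)·p_B = 0.32 × 0.0703329 = 0.0225065
  P(Z=C)·p_C = 0.57 × 0.229655 = 0.130903
Evidence: 1.12525e-05 + 0.0225065 + 0.130903 = 0.153421
P(Component C | data) ≈ 0.8532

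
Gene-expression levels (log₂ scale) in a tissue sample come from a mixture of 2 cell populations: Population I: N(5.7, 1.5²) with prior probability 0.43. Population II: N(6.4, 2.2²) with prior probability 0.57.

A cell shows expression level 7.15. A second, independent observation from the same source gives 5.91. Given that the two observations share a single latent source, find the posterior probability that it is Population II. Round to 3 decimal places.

Posterior ∝ prior × likelihood, so P(k | x) ∝ π_k f_k(x); normalise over all components.
Since both observations come from the same component, the likelihood for component k is f_k(x₁)·f_k(x₂).
  L_I = [(1/(1.5·√(2π)))·exp(−(7.15−5.7)²/(2·1.5²)) = 0.265962·exp(-0.46722) = 0.166689] × [0.263368] = 0.0439005
  L_II = [(1/(2.2·√(2π)))·exp(−(7.15−6.4)²/(2·2.2²)) = 0.181337·exp(-0.05811) = 0.1711] × [0.176895] = 0.0302668
Unnormalised posteriors:
  π_I·L_I = 0.43 × 0.0439005 = 0.0188772
  π_II·L_II = 0.57 × 0.0302668 = 0.0172521
Evidence: 0.0188772 + 0.0172521 = 0.0361293
P(Population II | x₁, x₂) ≈ 0.478

0.478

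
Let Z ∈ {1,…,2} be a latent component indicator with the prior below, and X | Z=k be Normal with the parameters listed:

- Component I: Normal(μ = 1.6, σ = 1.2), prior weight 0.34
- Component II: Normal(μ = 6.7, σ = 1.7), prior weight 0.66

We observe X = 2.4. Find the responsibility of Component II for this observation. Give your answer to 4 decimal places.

0.0653

The responsibility of component k is P(Z=k) f_k(x) divided by Σ_j P(Z=j) f_j(x).
Evaluate each component's likelihood at the observed value:
  f_I = 0.266207
  f_II = 0.00957568
Multiply by the mixture weights:
  P(Z=I)·f_I = 0.34 × 0.266207 = 0.0905103
  P(Z=II)·f_II = 0.66 × 0.00957568 = 0.00631995
Sum: 0.0905103 + 0.00631995 = 0.0968302
Responsibility of Component II: 0.00631995 / 0.0968302 ≈ 0.0653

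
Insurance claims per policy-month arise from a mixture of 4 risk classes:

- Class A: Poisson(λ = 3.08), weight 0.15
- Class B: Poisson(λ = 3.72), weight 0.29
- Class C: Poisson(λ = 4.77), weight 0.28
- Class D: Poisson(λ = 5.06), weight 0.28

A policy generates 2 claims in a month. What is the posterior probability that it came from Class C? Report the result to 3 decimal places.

P(component k | x) = π_k·f_k(x) / marginal(x), where marginal(x) = Σ_j π_j·f_j(x).
Component likelihoods at x = 2 claims:
  L_A = 0.217994
  L_B = 0.16768
  L_C = 0.0964766
  L_D = 0.0812346
Multiply by the mixture weights:
  π_A·L_A = 0.15 × 0.217994 = 0.0326991
  π_B·L_B = 0.29 × 0.16768 = 0.0486271
  π_C·L_C = 0.28 × 0.0964766 = 0.0270135
  π_D·L_D = 0.28 × 0.0812346 = 0.0227457
Marginal: 0.0326991 + 0.0486271 + 0.0270135 + 0.0227457 = 0.131085
P(Class C | 2 claims) = 0.0270135 / 0.131085 ≈ 0.206

0.206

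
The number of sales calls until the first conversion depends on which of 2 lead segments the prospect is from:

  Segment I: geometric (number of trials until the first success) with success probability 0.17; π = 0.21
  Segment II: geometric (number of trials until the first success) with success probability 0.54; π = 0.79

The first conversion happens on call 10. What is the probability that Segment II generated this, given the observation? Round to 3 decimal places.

0.056

P(component k | x) = π_k·f_k(x) / marginal(x), where marginal(x) = Σ_j π_j·f_j(x).
Evaluate each component's likelihood at the observed value:
  f_I = 0.0317798
  f_II = 0.000497983
Weight by the priors:
  π_I·f_I = 0.21 × 0.0317798 = 0.00667377
  π_II·f_II = 0.79 × 0.000497983 = 0.000393406
Evidence: 0.00667377 + 0.000393406 = 0.00706717
P(Segment II | the observation) ≈ 0.056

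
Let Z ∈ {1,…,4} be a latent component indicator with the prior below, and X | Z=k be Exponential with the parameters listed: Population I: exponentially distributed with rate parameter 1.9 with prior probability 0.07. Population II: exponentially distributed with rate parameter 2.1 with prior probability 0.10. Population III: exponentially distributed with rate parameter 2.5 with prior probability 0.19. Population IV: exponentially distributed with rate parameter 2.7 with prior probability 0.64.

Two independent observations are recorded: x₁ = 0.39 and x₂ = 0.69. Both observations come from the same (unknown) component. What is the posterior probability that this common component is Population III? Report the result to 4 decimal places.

0.1944

Posterior ∝ prior × likelihood, so P(k | x) ∝ P(Z=k) f_k(x); normalise over all components.
Since both observations come from the same component, the likelihood for component k is f_k(x₁)·f_k(x₂).
  p_I = [1.9·e^(−1.9·0.39) = 1.9·e^(−0.7410) = 0.90561] × [0.512146] = 0.463804
  p_II = [2.1·e^(−2.1·0.39) = 2.1·e^(−0.8190) = 0.925832] × [0.49309] = 0.456519
  p_III = [2.5·e^(−2.5·0.39) = 2.5·e^(−0.9750) = 0.942981] × [0.445433] = 0.420034
  p_IV = [2.7·e^(−2.7·0.39) = 2.7·e^(−1.0530) = 0.942002] × [0.419057] = 0.394752
Multiply by the mixture weights:
  P(Z=I)·p_I = 0.07 × 0.463804 = 0.0324663
  P(Z=II)·p_II = 0.10 × 0.456519 = 0.0456519
  P(Z=III)·p_III = 0.19 × 0.420034 = 0.0798065
  P(Z=IV)·p_IV = 0.64 × 0.394752 = 0.252642
Evidence: 0.0324663 + 0.0456519 + 0.0798065 + 0.252642 = 0.410566
So the posterior for Population III is 0.0798065 / 0.410566 ≈ 0.1944.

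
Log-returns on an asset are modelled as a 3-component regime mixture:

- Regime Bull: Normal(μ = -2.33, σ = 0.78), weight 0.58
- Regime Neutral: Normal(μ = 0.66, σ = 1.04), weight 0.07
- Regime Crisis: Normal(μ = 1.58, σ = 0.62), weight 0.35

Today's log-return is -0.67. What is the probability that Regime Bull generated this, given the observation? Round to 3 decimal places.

0.717

By Bayes' theorem, P(k | x) = π_k f_k(x) / Σ_j π_j f_j(x).
Normal densities:
  p_Bull = (1/(0.78·√(2π)))·exp(−(-0.67−-2.33)²/(2·0.78²)) = 0.511464·exp(-2.26463) = 0.0531251
  p_Neutral = (1/(1.04·√(2π)))·exp(−(-0.67−0.66)²/(2·1.04²)) = 0.383598·exp(-0.81772) = 0.169334
  p_Crisis = (1/(0.62·√(2π)))·exp(−(-0.67−1.58)²/(2·0.62²)) = 0.643455·exp(-6.58494) = 0.000888621
Multiply by the mixture weights:
  π_Bull·p_Bull = 0.58 × 0.0531251 = 0.0308126
  π_Neutral·p_Neutral = 0.07 × 0.169334 = 0.0118534
  π_Crisis·p_Crisis = 0.35 × 0.000888621 = 0.000311017
Sum: 0.0308126 + 0.0118534 + 0.000311017 = 0.0429769
So the posterior for Regime Bull is 0.0308126 / 0.0429769 ≈ 0.717.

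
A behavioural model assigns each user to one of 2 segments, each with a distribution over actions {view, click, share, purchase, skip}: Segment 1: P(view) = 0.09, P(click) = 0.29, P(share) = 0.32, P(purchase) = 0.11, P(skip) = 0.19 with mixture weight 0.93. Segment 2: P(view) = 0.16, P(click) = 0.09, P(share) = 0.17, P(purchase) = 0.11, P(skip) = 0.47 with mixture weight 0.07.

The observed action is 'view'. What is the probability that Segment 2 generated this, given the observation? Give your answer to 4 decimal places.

0.1180

By Bayes' theorem, P(k | x) = π_k f_k(x) / Σ_j π_j f_j(x).
Categorical probabilities:
  f_1 = P(view | comp) = 0.09
  f_2 = P(view | comp) = 0.16
Multiply by the mixture weights:
  π_1·f_1 = 0.93 × 0.09 = 0.0837
  π_2·f_2 = 0.07 × 0.16 = 0.0112
Evidence: 0.0837 + 0.0112 = 0.0949
P(Segment 2 | x) ≈ 0.1180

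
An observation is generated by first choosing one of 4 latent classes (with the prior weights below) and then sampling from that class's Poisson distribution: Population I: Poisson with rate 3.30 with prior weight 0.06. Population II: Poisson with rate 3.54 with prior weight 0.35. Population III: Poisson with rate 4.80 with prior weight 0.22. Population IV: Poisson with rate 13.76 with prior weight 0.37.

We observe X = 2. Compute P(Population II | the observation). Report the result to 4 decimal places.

0.6589

P(component k | x) = P(Z=k)·f_k(x) / marginal(x), where marginal(x) = Σ_j P(Z=j)·f_j(x).
Evaluate each component's likelihood at the observed value:
  p_I = e^(−3.30)·3.30^2/2! = 0.200829
  p_II = e^(−3.54)·3.54^2/2! = 0.181792
  p_III = e^(−4.80)·4.80^2/2! = 0.0948067
  p_IV = e^(−13.76)·13.76^2/2! = 0.000100073
Unnormalised posteriors:
  P(Z=I)·p_I = 0.06 × 0.200829 = 0.0120497
  P(Z=II)·p_II = 0.35 × 0.181792 = 0.0636271
  P(Z=III)·p_III = 0.22 × 0.0948067 = 0.0208575
  P(Z=IV)·p_IV = 0.37 × 0.000100073 = 3.70268e-05
Marginal: 0.0120497 + 0.0636271 + 0.0208575 + 3.70268e-05 = 0.0965713
P(Population II | 2) = 0.0636271 / 0.0965713 ≈ 0.6589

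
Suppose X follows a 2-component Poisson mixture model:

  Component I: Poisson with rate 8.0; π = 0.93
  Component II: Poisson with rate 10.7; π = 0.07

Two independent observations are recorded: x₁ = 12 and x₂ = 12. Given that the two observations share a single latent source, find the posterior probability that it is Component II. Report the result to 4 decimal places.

Posterior ∝ prior × likelihood, so P(k | x) ∝ π_k f_k(x); normalise over all components.
Since both observations come from the same component, the likelihood for component k is f_k(x₁)·f_k(x₂).
  L_I = [0.0481268] × [0.0481268] = 0.00231619
  L_II = [0.106003] × [0.106003] = 0.0112366
Prior × likelihood for each component:
  π_I·L_I = 0.93 × 0.00231619 = 0.00215406
  π_II·L_II = 0.07 × 0.0112366 = 0.000786562
Denominator: 0.00215406 + 0.000786562 = 0.00294062
P(Component II | x₁,x₂) = 0.000786562 / 0.00294062 ≈ 0.2675

0.2675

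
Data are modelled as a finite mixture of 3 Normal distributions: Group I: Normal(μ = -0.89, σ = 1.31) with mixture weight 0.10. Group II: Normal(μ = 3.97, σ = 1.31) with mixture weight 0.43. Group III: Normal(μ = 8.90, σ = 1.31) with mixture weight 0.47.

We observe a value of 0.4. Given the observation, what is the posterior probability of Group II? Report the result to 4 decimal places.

0.1456

Apply Bayes' rule: the posterior for each component is proportional to its prior times its likelihood at x.
Component likelihoods at x = 0.4:
  L_I = 0.18753
  L_II = 0.00742949
  L_III = 2.19514e-10
Multiply by the mixture weights:
  w_I·L_I = 0.10 × 0.18753 = 0.018753
  w_II·L_II = 0.43 × 0.00742949 = 0.00319468
  w_III·L_III = 0.47 × 2.19514e-10 = 1.03172e-10
Denominator: 0.018753 + 0.00319468 + 1.03172e-10 = 0.0219477
P(Group II | x) ≈ 0.1456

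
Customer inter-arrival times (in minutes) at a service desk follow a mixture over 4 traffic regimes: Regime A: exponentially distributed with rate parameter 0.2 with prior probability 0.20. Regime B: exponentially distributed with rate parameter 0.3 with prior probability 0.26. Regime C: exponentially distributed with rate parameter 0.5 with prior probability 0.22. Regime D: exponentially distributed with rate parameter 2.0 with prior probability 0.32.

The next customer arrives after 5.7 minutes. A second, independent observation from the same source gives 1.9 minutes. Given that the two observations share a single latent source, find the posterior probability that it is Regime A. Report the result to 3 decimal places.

0.326

By Bayes' theorem, P(k | x) = w_k f_k(x) / Σ_j w_j f_j(x).
Since both observations come from the same component, the likelihood for component k is f_k(x₁)·f_k(x₂).
  L_A = [0.2·e^(−0.2·5.7) = 0.2·e^(−1.1400) = 0.0639638] × [0.136772] = 0.00874848
  L_B = [0.3·e^(−0.3·5.7) = 0.3·e^(−1.7100) = 0.0542597] × [0.169658] = 0.00920558
  L_C = [0.5·e^(−0.5·5.7) = 0.5·e^(−2.8500) = 0.0289222] × [0.193371] = 0.00559269
  L_D = [2.0·e^(−2.0·5.7) = 2.0·e^(−11.4000) = 2.2391e-05] × [0.0447415] = 1.00181e-06
Multiply by the mixture weights:
  w_A·L_A = 0.20 × 0.00874848 = 0.0017497
  w_B·L_B = 0.26 × 0.00920558 = 0.00239345
  w_C·L_C = 0.22 × 0.00559269 = 0.00123039
  w_D·L_D = 0.32 × 1.00181e-06 = 3.20578e-07
Normaliser: 0.0017497 + 0.00239345 + 0.00123039 + 3.20578e-07 = 0.00537386
P(Regime A | x) ≈ 0.326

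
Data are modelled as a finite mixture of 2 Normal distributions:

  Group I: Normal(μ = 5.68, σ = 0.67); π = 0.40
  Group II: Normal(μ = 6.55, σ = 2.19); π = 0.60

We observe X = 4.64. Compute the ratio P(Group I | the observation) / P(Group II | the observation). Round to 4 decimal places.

Posterior odds = (P(Z=i) f_i(x)) / (P(Z=j) f_j(x)); the normalising sum cancels.
Normal densities:
  L_I = (1/(0.67·√(2π)))·exp(−(4.64−5.68)²/(2·0.67²)) = 0.595436·exp(-1.20472) = 0.178497
  L_II = (1/(2.19·√(2π)))·exp(−(4.64−6.55)²/(2·2.19²)) = 0.182165·exp(-0.38032) = 0.124536
0.0713988 / 0.0747217 ≈ 0.9555

0.9555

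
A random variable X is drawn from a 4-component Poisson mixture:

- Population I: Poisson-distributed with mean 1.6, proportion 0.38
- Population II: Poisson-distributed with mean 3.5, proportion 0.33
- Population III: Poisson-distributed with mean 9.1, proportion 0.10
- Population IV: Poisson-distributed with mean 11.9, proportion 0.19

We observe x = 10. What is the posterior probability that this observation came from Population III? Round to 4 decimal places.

Apply Bayes' rule: the posterior for each component is proportional to its prior times its likelihood at x.
Component likelihoods at x = 10:
  f_I = e^(−1.6)·1.6^10/10! = 6.11738e-06
  f_II = e^(−3.5)·3.5^10/10! = 0.00229555
  f_III = e^(−9.1)·9.1^10/10! = 0.119832
  f_IV = e^(−11.9)·11.9^10/10! = 0.106562
Unnormalised posteriors:
  π_I·f_I = 0.38 × 6.11738e-06 = 2.32461e-06
  π_II·f_II = 0.33 × 0.00229555 = 0.000757531
  π_III·f_III = 0.10 × 0.119832 = 0.0119832
  π_IV·f_IV = 0.19 × 0.106562 = 0.0202468
Normaliser: 2.32461e-06 + 0.000757531 + 0.0119832 + 0.0202468 = 0.0329898
P(Population III | the observation) ≈ 0.3632

0.3632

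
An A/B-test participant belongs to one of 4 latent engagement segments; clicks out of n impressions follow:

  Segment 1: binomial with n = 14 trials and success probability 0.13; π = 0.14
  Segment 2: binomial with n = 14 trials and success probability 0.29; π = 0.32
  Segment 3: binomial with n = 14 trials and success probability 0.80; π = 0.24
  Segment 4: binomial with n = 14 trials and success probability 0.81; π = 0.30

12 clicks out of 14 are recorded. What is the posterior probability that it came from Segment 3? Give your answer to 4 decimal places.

P(component k | x) = w_k·f_k(x) / marginal(x), where marginal(x) = Σ_j w_j·f_j(x).
Binomial probabilities:
  p_1 = 1.60472e-09
  p_2 = 1.62306e-05
  p_3 = 0.250139
  p_4 = 0.262041
Unnormalised posteriors:
  w_1·p_1 = 0.14 × 1.60472e-09 = 2.24661e-10
  w_2·p_2 = 0.32 × 1.62306e-05 = 5.19379e-06
  w_3·p_3 = 0.24 × 0.250139 = 0.0600333
  w_4·p_4 = 0.30 × 0.262041 = 0.0786122
Normaliser: 2.24661e-10 + 5.19379e-06 + 0.0600333 + 0.0786122 = 0.138651
P(Segment 3 | 12 clicks out of 14) = 0.0600333 / 0.138651 ≈ 0.4330

0.4330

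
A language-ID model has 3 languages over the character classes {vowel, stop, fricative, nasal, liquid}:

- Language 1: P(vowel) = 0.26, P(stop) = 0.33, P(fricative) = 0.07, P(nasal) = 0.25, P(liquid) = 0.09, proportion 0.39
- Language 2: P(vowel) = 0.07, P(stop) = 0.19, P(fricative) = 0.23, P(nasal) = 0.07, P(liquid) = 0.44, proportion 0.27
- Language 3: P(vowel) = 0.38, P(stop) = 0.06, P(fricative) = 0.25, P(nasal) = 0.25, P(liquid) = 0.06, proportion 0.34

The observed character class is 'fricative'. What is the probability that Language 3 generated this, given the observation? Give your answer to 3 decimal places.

0.487

Posterior ∝ prior × likelihood, so P(k | x) ∝ w_k f_k(x); normalise over all components.
Component likelihoods at x = 'fricative':
  L_1 = P(fricative | comp) = 0.07
  L_2 = P(fricative | comp) = 0.23
  L_3 = P(fricative | comp) = 0.25
Weight by the priors:
  w_1·L_1 = 0.39 × 0.07 = 0.0273
  w_2·L_2 = 0.27 × 0.23 = 0.0621
  w_3·L_3 = 0.34 × 0.25 = 0.085
Marginal: 0.0273 + 0.0621 + 0.085 = 0.1744
Responsibility of Language 3: 0.085 / 0.1744 ≈ 0.487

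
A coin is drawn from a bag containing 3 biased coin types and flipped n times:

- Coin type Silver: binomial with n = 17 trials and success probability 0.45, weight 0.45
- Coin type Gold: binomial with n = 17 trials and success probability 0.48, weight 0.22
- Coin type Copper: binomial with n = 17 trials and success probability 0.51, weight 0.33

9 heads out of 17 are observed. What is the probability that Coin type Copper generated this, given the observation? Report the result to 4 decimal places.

0.3656

By Bayes' theorem, P(k | x) = π_k f_k(x) / Σ_j π_j f_j(x).
Component likelihoods at x = 9 heads out of 17:
  p_Silver = 0.154028
  p_Gold = 0.175785
  p_Copper = 0.188575
Prior × likelihood for each component:
  π_Silver·p_Silver = 0.45 × 0.154028 = 0.0693125
  π_Gold·p_Gold = 0.22 × 0.175785 = 0.0386728
  π_Copper·p_Copper = 0.33 × 0.188575 = 0.0622299
Marginal: 0.0693125 + 0.0386728 + 0.0622299 = 0.170215
Responsibility of Coin type Copper: 0.0622299 / 0.170215 ≈ 0.3656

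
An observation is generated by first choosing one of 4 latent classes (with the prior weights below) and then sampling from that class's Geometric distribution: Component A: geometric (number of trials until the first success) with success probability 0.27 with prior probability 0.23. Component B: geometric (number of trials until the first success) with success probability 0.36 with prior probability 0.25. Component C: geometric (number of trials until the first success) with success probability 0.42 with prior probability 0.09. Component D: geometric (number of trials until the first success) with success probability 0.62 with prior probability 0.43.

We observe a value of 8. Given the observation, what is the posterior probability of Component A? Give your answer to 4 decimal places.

P(component k | x) = w_k·f_k(x) / marginal(x), where marginal(x) = Σ_j w_j·f_j(x).
Component likelihoods at x = 8:
  f_A = 0.029828
  f_B = 0.015833
  f_C = 0.00927353
  f_D = 0.000709377
Unnormalised posteriors:
  w_A·f_A = 0.23 × 0.029828 = 0.00686043
  w_B·f_B = 0.25 × 0.015833 = 0.00395824
  w_C·f_C = 0.09 × 0.00927353 = 0.000834618
  w_D·f_D = 0.43 × 0.000709377 = 0.000305032
Sum: 0.00686043 + 0.00395824 + 0.000834618 + 0.000305032 = 0.0119583
So the posterior for Component A is 0.00686043 / 0.0119583 ≈ 0.5737.

0.5737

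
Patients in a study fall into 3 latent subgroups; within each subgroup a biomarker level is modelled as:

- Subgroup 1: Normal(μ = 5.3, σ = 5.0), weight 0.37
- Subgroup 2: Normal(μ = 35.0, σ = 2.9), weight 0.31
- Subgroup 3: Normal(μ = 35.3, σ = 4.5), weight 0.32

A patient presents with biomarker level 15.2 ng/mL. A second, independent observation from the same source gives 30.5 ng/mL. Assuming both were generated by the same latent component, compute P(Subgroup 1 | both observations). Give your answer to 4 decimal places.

0.0150

By Bayes' theorem, P(k | x) = π_k f_k(x) / Σ_j π_j f_j(x).
Since both observations come from the same component, the likelihood for component k is f_k(x₁)·f_k(x₂).
  f_1 = [(1/(5.0·√(2π)))·exp(−(15.2−5.3)²/(2·5.0²)) = 0.079788·exp(-1.96020) = 0.0112366] × [2.4325e-07] = 2.73331e-09
  f_2 = [(1/(2.9·√(2π)))·exp(−(15.2−35.0)²/(2·2.9²)) = 0.137566·exp(-23.30797) = 1.03751e-11] × [0.0412719] = 4.28199e-13
  f_3 = [(1/(4.5·√(2π)))·exp(−(15.2−35.3)²/(2·4.5²)) = 0.088654·exp(-9.97556) = 4.12448e-06] × [0.0501917] = 2.07015e-07
Prior × likelihood for each component:
  π_1·f_1 = 0.37 × 2.73331e-09 = 1.01132e-09
  π_2·f_2 = 0.31 × 4.28199e-13 = 1.32742e-13
  π_3·f_3 = 0.32 × 2.07015e-07 = 6.62447e-08
Denominator: 1.01132e-09 + 1.32742e-13 + 6.62447e-08 = 6.72561e-08
P(Subgroup 1 | x₁,x₂) = 1.01132e-09 / 6.72561e-08 ≈ 0.0150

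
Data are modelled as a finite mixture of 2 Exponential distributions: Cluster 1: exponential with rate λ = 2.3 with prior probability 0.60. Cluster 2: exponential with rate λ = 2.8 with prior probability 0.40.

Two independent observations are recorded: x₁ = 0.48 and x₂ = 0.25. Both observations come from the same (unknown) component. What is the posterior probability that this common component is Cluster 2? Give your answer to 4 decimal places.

0.4068

Apply Bayes' rule: the posterior for each component is proportional to its prior times its likelihood at x.
Since both observations come from the same component, the likelihood for component k is f_k(x₁)·f_k(x₂).
  f_1 = [0.762547] × [1.29422] = 0.986905
  f_2 = [0.730241] × [1.39044] = 1.01536
Multiply by the mixture weights:
  P(Z=1)·f_1 = 0.60 × 0.986905 = 0.592143
  P(Z=2)·f_2 = 0.40 × 1.01536 = 0.406142
Marginal: 0.592143 + 0.406142 = 0.998285
Responsibility of Cluster 2: 0.406142 / 0.998285 ≈ 0.4068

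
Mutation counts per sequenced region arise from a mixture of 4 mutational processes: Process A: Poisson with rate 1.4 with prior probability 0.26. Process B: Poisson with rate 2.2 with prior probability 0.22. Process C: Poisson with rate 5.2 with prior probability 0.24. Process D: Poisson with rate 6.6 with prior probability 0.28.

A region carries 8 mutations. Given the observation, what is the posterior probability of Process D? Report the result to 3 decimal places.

0.655

Apply Bayes' rule: the posterior for each component is proportional to its prior times its likelihood at x.
Poisson probabilities:
  p_A = e^(−1.4)·1.4^8/8! = 9.02592e-05
  p_B = e^(−2.2)·2.2^8/8! = 0.00150804
  p_C = e^(−5.2)·5.2^8/8! = 0.0731434
  p_D = e^(−6.6)·6.6^8/8! = 0.121475
Weight by the priors:
  w_A·p_A = 0.26 × 9.02592e-05 = 2.34674e-05
  w_B·p_B = 0.22 × 0.00150804 = 0.000331769
  w_C·p_C = 0.24 × 0.0731434 = 0.0175544
  w_D·p_D = 0.28 × 0.121475 = 0.034013
Evidence: 2.34674e-05 + 0.000331769 + 0.0175544 + 0.034013 = 0.0519227
P(Process D | data) = 0.034013 / 0.0519227 ≈ 0.655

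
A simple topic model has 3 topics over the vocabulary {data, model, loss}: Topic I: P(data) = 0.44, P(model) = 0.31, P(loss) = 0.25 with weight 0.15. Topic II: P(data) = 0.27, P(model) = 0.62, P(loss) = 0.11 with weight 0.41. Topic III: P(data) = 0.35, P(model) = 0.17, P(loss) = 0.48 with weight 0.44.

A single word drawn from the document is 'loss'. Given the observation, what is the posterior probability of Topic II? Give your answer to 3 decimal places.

0.154

Apply Bayes' rule: the posterior for each component is proportional to its prior times its likelihood at x.
Component likelihoods at x = 'loss':
  p_I = P(loss | comp) = 0.25
  p_II = P(loss | comp) = 0.11
  p_III = P(loss | comp) = 0.48
Prior × likelihood for each component:
  π_I·p_I = 0.15 × 0.25 = 0.0375
  π_II·p_II = 0.41 × 0.11 = 0.0451
  π_III·p_III = 0.44 × 0.48 = 0.2112
Sum: 0.0375 + 0.0451 + 0.2112 = 0.2938
P(Topic II | 'loss') = 0.0451 / 0.2938 ≈ 0.154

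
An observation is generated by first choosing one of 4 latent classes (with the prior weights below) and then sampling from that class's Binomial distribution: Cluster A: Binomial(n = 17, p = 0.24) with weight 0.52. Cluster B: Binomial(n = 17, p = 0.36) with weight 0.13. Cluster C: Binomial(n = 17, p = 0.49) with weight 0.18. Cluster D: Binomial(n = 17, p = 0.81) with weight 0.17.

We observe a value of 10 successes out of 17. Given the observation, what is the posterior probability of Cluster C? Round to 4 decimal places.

Posterior ∝ prior × likelihood, so P(k | x) ∝ π_k f_k(x); normalise over all components.
Binomial probabilities:
  L_A = C(17,10)·0.24^10·0.76^7 = 19448·6.34034e-07·0.146452 = 0.00180585
  L_B = C(17,10)·0.36^10·0.64^7 = 19448·3.65616e-05·0.0439805 = 0.0312723
  L_C = C(17,10)·0.49^10·0.51^7 = 19448·0.000797923·0.00897411 = 0.13926
  L_D = C(17,10)·0.81^10·0.19^7 = 19448·0.121577·8.93872e-06 = 0.0211349
Weight by the priors:
  π_A·L_A = 0.52 × 0.00180585 = 0.000939044
  π_B·L_B = 0.13 × 0.0312723 = 0.0040654
  π_C·L_C = 0.18 × 0.13926 = 0.0250668
  π_D·L_D = 0.17 × 0.0211349 = 0.00359293
Evidence: 0.000939044 + 0.0040654 + 0.0250668 + 0.00359293 = 0.0336642
P(Cluster C | data) = 0.0250668 / 0.0336642 ≈ 0.7446

0.7446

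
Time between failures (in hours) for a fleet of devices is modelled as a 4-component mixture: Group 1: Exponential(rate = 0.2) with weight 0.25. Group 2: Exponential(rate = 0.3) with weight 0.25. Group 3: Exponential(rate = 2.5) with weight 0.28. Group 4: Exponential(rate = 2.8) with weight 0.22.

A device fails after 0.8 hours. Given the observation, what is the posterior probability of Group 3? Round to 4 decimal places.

The responsibility of component k is π_k f_k(x) divided by Σ_j π_j f_j(x).
Evaluate each component's likelihood at the observed value:
  L_1 = 0.2·e^(−0.2·0.8) = 0.2·e^(−0.1600) = 0.170429
  L_2 = 0.3·e^(−0.3·0.8) = 0.3·e^(−0.2400) = 0.235988
  L_3 = 2.5·e^(−2.5·0.8) = 2.5·e^(−2.0000) = 0.338338
  L_4 = 2.8·e^(−2.8·0.8) = 2.8·e^(−2.2400) = 0.298084
Prior × likelihood for each component:
  π_1·L_1 = 0.25 × 0.170429 = 0.0426072
  π_2·L_2 = 0.25 × 0.235988 = 0.0589971
  π_3·L_3 = 0.28 × 0.338338 = 0.0947347
  π_4·L_4 = 0.22 × 0.298084 = 0.0655784
Marginal: 0.0426072 + 0.0589971 + 0.0947347 + 0.0655784 = 0.261917
Responsibility of Group 3: 0.0947347 / 0.261917 ≈ 0.3617

0.3617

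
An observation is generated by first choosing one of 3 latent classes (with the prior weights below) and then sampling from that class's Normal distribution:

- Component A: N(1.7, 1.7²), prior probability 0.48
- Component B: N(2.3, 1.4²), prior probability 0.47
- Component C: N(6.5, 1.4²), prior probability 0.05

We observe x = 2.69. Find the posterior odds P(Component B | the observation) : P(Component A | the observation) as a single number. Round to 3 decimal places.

1.355

Since P(k|x) ∝ w_k f_k(x), the posterior odds are w_i f_i(x) / (w_j f_j(x)).
Normal densities:
  L_A = (1/(1.7·√(2π)))·exp(−(2.69−1.7)²/(2·1.7²)) = 0.234672·exp(-0.16957) = 0.19807
  L_B = (1/(1.4·√(2π)))·exp(−(2.69−2.3)²/(2·1.4²)) = 0.284959·exp(-0.03880) = 0.274114
  L_C = (1/(1.4·√(2π)))·exp(−(2.69−6.5)²/(2·1.4²)) = 0.284959·exp(-3.70309) = 0.00702347
Odds = (0.47/0.48) × (0.274114/0.19807) = 0.979167 × 1.38392 ≈ 1.355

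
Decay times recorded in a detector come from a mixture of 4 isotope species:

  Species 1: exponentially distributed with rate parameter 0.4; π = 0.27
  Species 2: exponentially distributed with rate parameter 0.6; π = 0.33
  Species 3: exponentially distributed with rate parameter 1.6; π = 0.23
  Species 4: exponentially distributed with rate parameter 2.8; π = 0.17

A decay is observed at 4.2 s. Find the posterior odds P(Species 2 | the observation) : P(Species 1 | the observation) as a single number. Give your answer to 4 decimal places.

0.7915

The posterior odds equal the prior odds times the likelihood ratio: (w_i/w_j)·(f_i(x)/f_j(x)).
Evaluate each component's likelihood at the observed value:
  p_1 = 0.4·e^(−0.4·4.2) = 0.4·e^(−1.6800) = 0.0745496
  p_2 = 0.6·e^(−0.6·4.2) = 0.6·e^(−2.5200) = 0.0482758
  p_3 = 1.6·e^(−1.6·4.2) = 1.6·e^(−6.7200) = 0.00193046
  p_4 = 2.8·e^(−2.8·4.2) = 2.8·e^(−11.7600) = 2.18703e-05
Posterior odds = (w_2·p_2) / (w_1·p_1) = (0.33·0.0482758) / (0.27·0.0745496) = 0.015931 / 0.0201284 ≈ 0.7915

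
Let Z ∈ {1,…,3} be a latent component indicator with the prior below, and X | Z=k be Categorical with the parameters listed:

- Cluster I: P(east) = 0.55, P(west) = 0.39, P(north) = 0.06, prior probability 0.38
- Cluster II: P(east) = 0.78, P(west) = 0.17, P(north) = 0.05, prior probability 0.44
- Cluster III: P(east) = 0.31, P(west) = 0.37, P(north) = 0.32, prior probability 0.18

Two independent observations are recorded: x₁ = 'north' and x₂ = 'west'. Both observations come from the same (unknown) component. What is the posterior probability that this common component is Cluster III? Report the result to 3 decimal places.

Posterior ∝ prior × likelihood, so P(k | x) ∝ P(Z=k) f_k(x); normalise over all components.
Since both observations come from the same component, the likelihood for component k is f_k(x₁)·f_k(x₂).
  p_I = [0.06] × [0.39] = 0.0234
  p_II = [0.05] × [0.17] = 0.0085
  p_III = [0.32] × [0.37] = 0.1184
Multiply by the mixture weights:
  P(Z=I)·p_I = 0.38 × 0.0234 = 0.008892
  P(Z=II)·p_II = 0.44 × 0.0085 = 0.00374
  P(Z=III)·p_III = 0.18 × 0.1184 = 0.021312
Evidence: 0.008892 + 0.00374 + 0.021312 = 0.033944
Responsibility of Cluster III: 0.021312 / 0.033944 ≈ 0.628

0.628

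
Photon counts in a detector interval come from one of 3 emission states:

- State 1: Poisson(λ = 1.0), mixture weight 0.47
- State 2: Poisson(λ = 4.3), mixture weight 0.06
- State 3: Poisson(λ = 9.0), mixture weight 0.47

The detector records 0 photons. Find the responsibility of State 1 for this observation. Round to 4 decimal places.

Apply Bayes' rule: the posterior for each component is proportional to its prior times its likelihood at x.
Poisson probabilities:
  p_1 = e^(−1.0)·1.0^0/0! = 0.367879
  p_2 = e^(−4.3)·4.3^0/0! = 0.0135686
  p_3 = e^(−9.0)·9.0^0/0! = 0.00012341
Prior × likelihood for each component:
  w_1·p_1 = 0.47 × 0.367879 = 0.172903
  w_2·p_2 = 0.06 × 0.0135686 = 0.000814114
  w_3·p_3 = 0.47 × 0.00012341 = 5.80026e-05
Marginal: 0.172903 + 0.000814114 + 5.80026e-05 = 0.173775
P(State 1 | data) = 0.172903 / 0.173775 ≈ 0.9950

0.9950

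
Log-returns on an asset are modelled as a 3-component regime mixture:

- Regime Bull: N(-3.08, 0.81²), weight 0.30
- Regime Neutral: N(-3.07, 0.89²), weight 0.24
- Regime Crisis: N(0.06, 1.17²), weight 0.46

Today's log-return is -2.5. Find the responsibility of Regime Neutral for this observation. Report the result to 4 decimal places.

Posterior ∝ prior × likelihood, so P(k | x) ∝ π_k f_k(x); normalise over all components.
Evaluate each component's likelihood at the observed value:
  f_Bull = (1/(0.81·√(2π)))·exp(−(-2.5−-3.08)²/(2·0.81²)) = 0.492521·exp(-0.25636) = 0.381143
  f_Neutral = (1/(0.89·√(2π)))·exp(−(-2.5−-3.07)²/(2·0.89²)) = 0.448250·exp(-0.20509) = 0.365133
  f_Crisis = (1/(1.17·√(2π)))·exp(−(-2.5−0.06)²/(2·1.17²)) = 0.340976·exp(-2.39375) = 0.0311267
Unnormalised posteriors:
  π_Bull·f_Bull = 0.30 × 0.381143 = 0.114343
  π_Neutral·f_Neutral = 0.24 × 0.365133 = 0.087632
  π_Crisis·f_Crisis = 0.46 × 0.0311267 = 0.0143183
Marginal: 0.114343 + 0.087632 + 0.0143183 = 0.216293
Responsibility of Regime Neutral: 0.087632 / 0.216293 ≈ 0.4052

0.4052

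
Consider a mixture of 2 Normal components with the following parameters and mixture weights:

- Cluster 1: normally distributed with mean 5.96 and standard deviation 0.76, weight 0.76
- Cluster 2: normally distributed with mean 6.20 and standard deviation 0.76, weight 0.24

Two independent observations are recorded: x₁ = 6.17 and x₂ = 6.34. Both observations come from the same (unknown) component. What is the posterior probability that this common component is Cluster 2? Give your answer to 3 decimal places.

Apply Bayes' rule: the posterior for each component is proportional to its prior times its likelihood at x.
Since both observations come from the same component, the likelihood for component k is f_k(x₁)·f_k(x₂).
  f_1 = [(1/(0.76·√(2π)))·exp(−(6.17−5.96)²/(2·0.76²)) = 0.524924·exp(-0.03818) = 0.505263] × [0.463244] = 0.23406
  f_2 = [(1/(0.76·√(2π)))·exp(−(6.17−6.20)²/(2·0.76²)) = 0.524924·exp(-0.00078) = 0.524515] × [0.516093] = 0.270699
Prior × likelihood for each component:
  π_1·f_1 = 0.76 × 0.23406 = 0.177885
  π_2·f_2 = 0.24 × 0.270699 = 0.0649677
Sum: 0.177885 + 0.0649677 = 0.242853
Responsibility of Cluster 2: 0.0649677 / 0.242853 ≈ 0.268

0.268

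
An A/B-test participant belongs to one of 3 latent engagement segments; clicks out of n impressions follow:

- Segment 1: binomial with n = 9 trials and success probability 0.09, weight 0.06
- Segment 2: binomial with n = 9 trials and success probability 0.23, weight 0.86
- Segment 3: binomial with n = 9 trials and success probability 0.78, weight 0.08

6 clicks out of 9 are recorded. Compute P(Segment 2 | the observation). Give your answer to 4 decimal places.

0.2325

The responsibility of component k is π_k f_k(x) divided by Σ_j π_j f_j(x).
Component likelihoods at x = 6 clicks out of 9:
  p_1 = C(9,6)·0.09^6·0.91^3 = 84·5.31441e-07·0.753571 = 3.36402e-05
  p_2 = C(9,6)·0.23^6·0.77^3 = 84·0.000148036·0.456533 = 0.00567699
  p_3 = C(9,6)·0.78^6·0.22^3 = 84·0.2252·0.010648 = 0.201426
Multiply by the mixture weights:
  π_1·p_1 = 0.06 × 3.36402e-05 = 2.01841e-06
  π_2·p_2 = 0.86 × 0.00567699 = 0.00488222
  π_3·p_3 = 0.08 × 0.201426 = 0.0161141
Evidence: 2.01841e-06 + 0.00488222 + 0.0161141 = 0.0209983
Responsibility of Segment 2: 0.00488222 / 0.0209983 ≈ 0.2325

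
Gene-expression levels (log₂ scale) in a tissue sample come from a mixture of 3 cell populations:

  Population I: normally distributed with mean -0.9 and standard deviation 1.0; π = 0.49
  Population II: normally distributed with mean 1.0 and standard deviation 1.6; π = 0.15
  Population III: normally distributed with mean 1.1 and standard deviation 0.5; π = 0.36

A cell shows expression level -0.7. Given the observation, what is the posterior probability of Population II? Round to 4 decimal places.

0.0997

P(component k | x) = π_k·f_k(x) / marginal(x), where marginal(x) = Σ_j π_j·f_j(x).
Component likelihoods at x = -0.7:
  f_I = (1/(1.0·√(2π)))·exp(−(-0.7−-0.9)²/(2·1.0²)) = 0.398942·exp(-0.02000) = 0.391043
  f_II = (1/(1.6·√(2π)))·exp(−(-0.7−1.0)²/(2·1.6²)) = 0.249339·exp(-0.56445) = 0.141792
  f_III = (1/(0.5·√(2π)))·exp(−(-0.7−1.1)²/(2·0.5²)) = 0.797885·exp(-6.48000) = 0.0012238
Weight by the priors:
  π_I·f_I = 0.49 × 0.391043 = 0.191611
  π_II·f_II = 0.15 × 0.141792 = 0.0212688
  π_III·f_III = 0.36 × 0.0012238 = 0.000440569
Marginal: 0.191611 + 0.0212688 + 0.000440569 = 0.21332
P(Population II | x) ≈ 0.0997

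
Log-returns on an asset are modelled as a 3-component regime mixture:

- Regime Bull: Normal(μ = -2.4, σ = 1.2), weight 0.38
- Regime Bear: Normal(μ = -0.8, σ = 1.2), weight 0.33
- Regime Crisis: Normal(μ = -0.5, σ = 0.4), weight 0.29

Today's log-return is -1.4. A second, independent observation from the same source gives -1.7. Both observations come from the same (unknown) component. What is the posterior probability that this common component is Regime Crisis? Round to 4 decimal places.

Posterior ∝ prior × likelihood, so P(k | x) ∝ π_k f_k(x); normalise over all components.
Since both observations come from the same component, the likelihood for component k is f_k(x₁)·f_k(x₂).
  f_Bull = [(1/(1.2·√(2π)))·exp(−(-1.4−-2.4)²/(2·1.2²)) = 0.332452·exp(-0.34722) = 0.234927] × [0.280439] = 0.0658826
  f_Bear = [(1/(1.2·√(2π)))·exp(−(-1.4−-0.8)²/(2·1.2²)) = 0.332452·exp(-0.12500) = 0.293388] × [0.250948] = 0.073625
  f_Crisis = [(1/(0.4·√(2π)))·exp(−(-1.4−-0.5)²/(2·0.4²)) = 0.997356·exp(-2.53125) = 0.0793491] × [0.0110796] = 0.000879158
Prior × likelihood for each component:
  π_Bull·f_Bull = 0.38 × 0.0658826 = 0.0250354
  π_Bear·f_Bear = 0.33 × 0.073625 = 0.0242963
  π_Crisis·f_Crisis = 0.29 × 0.000879158 = 0.000254956
Sum: 0.0250354 + 0.0242963 + 0.000254956 = 0.0495866
P(Regime Crisis | x₁, x₂) = 0.000254956 / 0.0495866 ≈ 0.0051

0.0051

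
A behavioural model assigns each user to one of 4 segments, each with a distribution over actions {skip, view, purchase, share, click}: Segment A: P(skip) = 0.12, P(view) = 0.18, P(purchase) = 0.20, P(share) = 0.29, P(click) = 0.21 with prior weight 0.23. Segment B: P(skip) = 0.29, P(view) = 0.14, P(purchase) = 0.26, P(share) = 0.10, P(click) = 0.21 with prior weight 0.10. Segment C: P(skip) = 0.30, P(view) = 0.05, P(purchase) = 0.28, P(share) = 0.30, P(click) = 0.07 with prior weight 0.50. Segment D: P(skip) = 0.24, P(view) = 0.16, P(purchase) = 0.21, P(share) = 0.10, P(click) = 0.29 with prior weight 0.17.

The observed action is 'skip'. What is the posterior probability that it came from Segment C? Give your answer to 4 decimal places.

Posterior ∝ prior × likelihood, so P(k | x) ∝ π_k f_k(x); normalise over all components.
Evaluate each component's likelihood at the observed value:
  L_A = P(skip | comp) = 0.12
  L_B = P(skip | comp) = 0.29
  L_C = P(skip | comp) = 0.30
  L_D = P(skip | comp) = 0.24
Weight by the priors:
  π_A·L_A = 0.23 × 0.12 = 0.0276
  π_B·L_B = 0.10 × 0.29 = 0.029
  π_C·L_C = 0.50 × 0.3 = 0.15
  π_D·L_D = 0.17 × 0.24 = 0.0408
Marginal: 0.0276 + 0.029 + 0.15 + 0.0408 = 0.2474
P(Segment C | the observation) = 0.15 / 0.2474 ≈ 0.6063

0.6063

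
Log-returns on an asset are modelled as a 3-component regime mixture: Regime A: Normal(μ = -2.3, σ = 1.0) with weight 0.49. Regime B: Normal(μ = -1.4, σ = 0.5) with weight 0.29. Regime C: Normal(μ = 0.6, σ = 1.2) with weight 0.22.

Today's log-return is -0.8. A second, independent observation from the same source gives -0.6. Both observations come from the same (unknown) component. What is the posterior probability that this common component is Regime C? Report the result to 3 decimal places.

0.194

The responsibility of component k is P(Z=k) f_k(x) divided by Σ_j P(Z=j) f_j(x).
Since both observations come from the same component, the likelihood for component k is f_k(x₁)·f_k(x₂).
  f_A = [(1/(1.0·√(2π)))·exp(−(-0.8−-2.3)²/(2·1.0²)) = 0.398942·exp(-1.12500) = 0.129518] × [0.0940491] = 0.012181
  f_B = [(1/(0.5·√(2π)))·exp(−(-0.8−-1.4)²/(2·0.5²)) = 0.797885·exp(-0.72000) = 0.388372] × [0.221842] = 0.0861571
  f_C = [(1/(1.2·√(2π)))·exp(−(-0.8−0.6)²/(2·1.2²)) = 0.332452·exp(-0.68056) = 0.168332] × [0.201642] = 0.0339429
Multiply by the mixture weights:
  P(Z=A)·f_A = 0.49 × 0.012181 = 0.0059687
  P(Z=B)·f_B = 0.29 × 0.0861571 = 0.0249856
  P(Z=C)·f_C = 0.22 × 0.0339429 = 0.00746744
Evidence: 0.0059687 + 0.0249856 + 0.00746744 = 0.0384217
P(Regime C | x₁,x₂) ≈ 0.194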